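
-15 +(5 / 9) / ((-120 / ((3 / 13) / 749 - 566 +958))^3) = -98678482050376662643 / 2871387155051251200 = -34.37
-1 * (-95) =95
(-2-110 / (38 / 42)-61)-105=-5502 / 19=-289.58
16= 16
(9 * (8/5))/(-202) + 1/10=29/1010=0.03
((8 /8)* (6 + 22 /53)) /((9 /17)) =5780 /477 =12.12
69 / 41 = 1.68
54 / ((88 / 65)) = 1755 / 44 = 39.89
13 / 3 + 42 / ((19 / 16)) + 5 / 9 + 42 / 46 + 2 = 169789 / 3933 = 43.17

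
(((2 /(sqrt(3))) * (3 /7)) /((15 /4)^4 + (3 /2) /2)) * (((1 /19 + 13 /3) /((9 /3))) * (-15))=-0.05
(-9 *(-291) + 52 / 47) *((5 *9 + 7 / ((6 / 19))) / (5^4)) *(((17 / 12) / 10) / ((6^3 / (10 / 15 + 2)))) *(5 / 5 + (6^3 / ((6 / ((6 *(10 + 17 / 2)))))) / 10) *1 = 337972757837 / 1713150000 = 197.28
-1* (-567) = 567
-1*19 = -19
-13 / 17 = -0.76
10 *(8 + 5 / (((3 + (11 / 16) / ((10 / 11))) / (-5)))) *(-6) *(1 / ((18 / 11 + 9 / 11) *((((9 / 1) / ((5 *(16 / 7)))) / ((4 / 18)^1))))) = -28441600 / 3066903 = -9.27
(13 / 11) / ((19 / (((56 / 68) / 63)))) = 26 / 31977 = 0.00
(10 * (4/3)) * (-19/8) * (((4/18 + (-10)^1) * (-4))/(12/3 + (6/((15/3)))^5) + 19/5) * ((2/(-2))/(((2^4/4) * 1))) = 42594181/547452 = 77.80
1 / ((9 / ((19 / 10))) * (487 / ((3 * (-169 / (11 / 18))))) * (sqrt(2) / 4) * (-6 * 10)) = 3211 * sqrt(2) / 267850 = 0.02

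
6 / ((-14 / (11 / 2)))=-33 / 14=-2.36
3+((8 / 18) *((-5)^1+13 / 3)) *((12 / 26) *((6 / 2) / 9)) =1037 / 351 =2.95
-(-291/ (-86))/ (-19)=291/ 1634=0.18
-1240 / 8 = -155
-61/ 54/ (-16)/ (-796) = -61/ 687744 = -0.00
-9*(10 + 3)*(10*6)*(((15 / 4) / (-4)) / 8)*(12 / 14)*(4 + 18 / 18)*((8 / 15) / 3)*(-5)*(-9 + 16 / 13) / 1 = 340875 / 14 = 24348.21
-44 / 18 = -22 / 9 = -2.44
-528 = -528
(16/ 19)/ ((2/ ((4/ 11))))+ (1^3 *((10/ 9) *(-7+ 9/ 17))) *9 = -229356/ 3553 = -64.55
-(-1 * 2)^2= -4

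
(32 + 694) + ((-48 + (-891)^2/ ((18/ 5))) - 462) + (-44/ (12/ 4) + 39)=220762.83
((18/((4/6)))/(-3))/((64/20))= -45/16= -2.81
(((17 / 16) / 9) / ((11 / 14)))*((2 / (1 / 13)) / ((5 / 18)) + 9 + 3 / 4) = 15.53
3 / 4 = 0.75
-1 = -1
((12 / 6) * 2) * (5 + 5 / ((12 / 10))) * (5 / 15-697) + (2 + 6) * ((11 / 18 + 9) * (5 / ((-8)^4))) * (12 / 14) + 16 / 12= -25543.03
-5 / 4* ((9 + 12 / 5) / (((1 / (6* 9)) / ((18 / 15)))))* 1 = -4617 / 5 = -923.40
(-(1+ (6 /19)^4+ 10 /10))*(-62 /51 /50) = 0.05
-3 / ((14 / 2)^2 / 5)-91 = -4474 / 49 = -91.31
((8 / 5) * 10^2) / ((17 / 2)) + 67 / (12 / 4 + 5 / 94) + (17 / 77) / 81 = 25319585 / 621027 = 40.77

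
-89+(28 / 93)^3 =-71565821 / 804357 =-88.97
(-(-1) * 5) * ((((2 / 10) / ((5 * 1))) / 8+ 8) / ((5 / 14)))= 11207 / 100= 112.07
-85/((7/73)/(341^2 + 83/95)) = -13709051498/133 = -103075575.17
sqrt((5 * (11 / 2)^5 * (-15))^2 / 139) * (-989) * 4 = -11945957925 * sqrt(139) / 1112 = -126655365.83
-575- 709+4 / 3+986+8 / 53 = -47146 / 159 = -296.52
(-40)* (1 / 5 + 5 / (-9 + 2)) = 144 / 7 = 20.57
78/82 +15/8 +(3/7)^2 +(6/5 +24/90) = 1079209/241080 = 4.48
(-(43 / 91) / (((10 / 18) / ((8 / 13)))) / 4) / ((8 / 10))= -387 / 2366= -0.16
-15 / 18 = -5 / 6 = -0.83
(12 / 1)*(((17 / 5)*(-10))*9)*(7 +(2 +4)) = -47736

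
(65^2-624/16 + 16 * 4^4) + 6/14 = 57977/7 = 8282.43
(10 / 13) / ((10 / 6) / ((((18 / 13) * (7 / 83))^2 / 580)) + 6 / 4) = 0.00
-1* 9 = -9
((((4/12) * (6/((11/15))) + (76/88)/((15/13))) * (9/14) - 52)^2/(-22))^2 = 12672.76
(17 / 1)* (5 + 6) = 187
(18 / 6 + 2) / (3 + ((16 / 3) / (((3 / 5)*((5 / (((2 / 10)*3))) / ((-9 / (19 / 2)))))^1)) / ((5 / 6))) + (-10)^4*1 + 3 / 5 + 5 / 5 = 10004.40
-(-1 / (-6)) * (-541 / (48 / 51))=9197 / 96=95.80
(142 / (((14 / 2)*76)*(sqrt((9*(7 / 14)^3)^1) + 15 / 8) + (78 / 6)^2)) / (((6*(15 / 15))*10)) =165643 / 62539215- 18886*sqrt(2) / 20846405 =0.00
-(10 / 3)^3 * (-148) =148000 / 27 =5481.48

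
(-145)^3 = -3048625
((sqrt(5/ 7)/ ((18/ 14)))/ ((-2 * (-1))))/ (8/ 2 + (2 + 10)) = sqrt(35)/ 288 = 0.02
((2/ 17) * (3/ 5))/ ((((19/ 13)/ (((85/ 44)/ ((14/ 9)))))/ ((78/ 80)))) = 13689/ 234080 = 0.06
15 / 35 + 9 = 66 / 7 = 9.43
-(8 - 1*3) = -5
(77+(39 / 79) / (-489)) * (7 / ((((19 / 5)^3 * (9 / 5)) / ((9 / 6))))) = 8.19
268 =268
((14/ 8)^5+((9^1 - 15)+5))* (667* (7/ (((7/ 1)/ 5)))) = 52636305/ 1024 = 51402.64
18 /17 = 1.06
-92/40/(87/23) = -529/870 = -0.61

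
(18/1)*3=54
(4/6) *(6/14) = 2/7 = 0.29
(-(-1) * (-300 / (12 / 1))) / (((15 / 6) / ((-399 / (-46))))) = -1995 / 23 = -86.74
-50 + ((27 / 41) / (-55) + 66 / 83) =-9211661 / 187165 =-49.22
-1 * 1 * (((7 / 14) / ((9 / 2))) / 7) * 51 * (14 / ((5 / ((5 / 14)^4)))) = -2125 / 57624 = -0.04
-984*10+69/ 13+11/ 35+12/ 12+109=-4424592/ 455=-9724.38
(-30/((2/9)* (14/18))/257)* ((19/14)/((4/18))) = -207765/50372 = -4.12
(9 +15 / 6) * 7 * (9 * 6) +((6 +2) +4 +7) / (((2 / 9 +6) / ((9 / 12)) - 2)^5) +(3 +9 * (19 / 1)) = 4521.00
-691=-691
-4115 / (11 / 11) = -4115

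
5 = 5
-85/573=-0.15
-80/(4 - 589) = 16/117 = 0.14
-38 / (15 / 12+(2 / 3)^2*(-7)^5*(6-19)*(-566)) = 1368 / 1978654451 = 0.00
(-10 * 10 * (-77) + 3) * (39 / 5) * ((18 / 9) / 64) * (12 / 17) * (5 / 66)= 300417 / 2992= 100.41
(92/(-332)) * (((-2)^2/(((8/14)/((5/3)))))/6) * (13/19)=-10465/28386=-0.37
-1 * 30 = -30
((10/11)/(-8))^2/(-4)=-25/7744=-0.00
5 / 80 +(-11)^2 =1937 / 16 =121.06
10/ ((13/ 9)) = 90/ 13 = 6.92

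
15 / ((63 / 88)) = 440 / 21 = 20.95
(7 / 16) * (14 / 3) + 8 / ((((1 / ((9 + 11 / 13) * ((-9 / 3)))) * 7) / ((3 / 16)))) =-9365 / 2184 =-4.29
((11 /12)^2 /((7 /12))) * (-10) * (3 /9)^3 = -605 /1134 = -0.53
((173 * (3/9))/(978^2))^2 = 29929/8233754780304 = 0.00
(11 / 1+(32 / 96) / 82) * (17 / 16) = 46019 / 3936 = 11.69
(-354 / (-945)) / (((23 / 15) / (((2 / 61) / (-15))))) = -236 / 441945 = -0.00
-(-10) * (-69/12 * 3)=-345/2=-172.50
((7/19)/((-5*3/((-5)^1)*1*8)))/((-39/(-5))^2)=175/693576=0.00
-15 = -15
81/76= 1.07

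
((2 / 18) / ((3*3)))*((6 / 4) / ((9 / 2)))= 1 / 243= 0.00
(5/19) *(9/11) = 45/209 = 0.22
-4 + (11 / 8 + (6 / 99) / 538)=-186409 / 71016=-2.62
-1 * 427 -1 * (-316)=-111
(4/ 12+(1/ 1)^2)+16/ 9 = 28/ 9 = 3.11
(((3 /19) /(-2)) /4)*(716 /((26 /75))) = -40.76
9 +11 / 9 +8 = 164 / 9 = 18.22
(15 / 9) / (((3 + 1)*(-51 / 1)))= -0.01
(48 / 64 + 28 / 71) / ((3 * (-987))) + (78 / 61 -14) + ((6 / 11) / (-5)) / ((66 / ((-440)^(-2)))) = -19108755305242091 / 1502060130648000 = -12.72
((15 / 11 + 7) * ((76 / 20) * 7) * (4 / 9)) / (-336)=-437 / 1485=-0.29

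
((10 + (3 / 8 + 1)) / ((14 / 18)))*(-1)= -117 / 8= -14.62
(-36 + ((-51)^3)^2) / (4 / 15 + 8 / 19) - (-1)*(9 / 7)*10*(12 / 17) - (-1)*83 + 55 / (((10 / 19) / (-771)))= 12179106581521 / 476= 25586358364.54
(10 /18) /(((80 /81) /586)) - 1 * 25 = 2437 /8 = 304.62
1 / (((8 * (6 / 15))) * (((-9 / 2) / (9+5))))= -35 / 36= -0.97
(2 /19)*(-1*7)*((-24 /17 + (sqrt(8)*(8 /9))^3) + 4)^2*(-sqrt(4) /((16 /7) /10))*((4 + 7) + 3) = 1236336640*sqrt(2) /235467 + 68287515283120 /2918142531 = 30826.45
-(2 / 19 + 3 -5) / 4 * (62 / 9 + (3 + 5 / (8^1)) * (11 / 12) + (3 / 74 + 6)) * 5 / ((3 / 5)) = 227875 / 3552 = 64.15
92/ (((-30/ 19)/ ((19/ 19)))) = -874/ 15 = -58.27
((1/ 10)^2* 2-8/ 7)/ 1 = -393/ 350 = -1.12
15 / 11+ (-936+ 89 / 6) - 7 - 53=-64667 / 66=-979.80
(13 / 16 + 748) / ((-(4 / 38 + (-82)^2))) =-0.11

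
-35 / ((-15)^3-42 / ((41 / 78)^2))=58835 / 5928903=0.01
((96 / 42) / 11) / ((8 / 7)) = 2 / 11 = 0.18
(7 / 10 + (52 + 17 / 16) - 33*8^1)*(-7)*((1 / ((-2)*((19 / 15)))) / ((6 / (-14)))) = 824131 / 608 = 1355.48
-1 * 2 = -2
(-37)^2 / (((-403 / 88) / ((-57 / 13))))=6866904 / 5239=1310.73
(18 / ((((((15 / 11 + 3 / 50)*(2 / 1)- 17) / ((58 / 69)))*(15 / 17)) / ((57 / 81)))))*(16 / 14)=-4121480 / 4229631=-0.97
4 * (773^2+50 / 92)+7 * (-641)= 54869517 / 23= 2385631.17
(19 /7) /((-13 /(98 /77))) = -38 /143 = -0.27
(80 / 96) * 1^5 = 5 / 6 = 0.83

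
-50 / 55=-10 / 11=-0.91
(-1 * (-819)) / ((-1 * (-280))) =117 / 40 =2.92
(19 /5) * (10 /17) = 38 /17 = 2.24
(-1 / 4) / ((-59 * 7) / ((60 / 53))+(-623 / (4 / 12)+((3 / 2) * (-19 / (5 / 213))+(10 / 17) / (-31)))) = 1581 / 21804745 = 0.00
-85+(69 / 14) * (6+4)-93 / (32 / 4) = -2651 / 56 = -47.34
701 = 701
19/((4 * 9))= 19/36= 0.53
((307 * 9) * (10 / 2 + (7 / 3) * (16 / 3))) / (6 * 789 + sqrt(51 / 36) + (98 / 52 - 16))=230678630637 / 22589191697 - 8145631 * sqrt(51) / 22589191697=10.21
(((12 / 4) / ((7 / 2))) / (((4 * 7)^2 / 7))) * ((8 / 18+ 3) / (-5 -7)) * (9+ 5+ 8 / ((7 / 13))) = -3131 / 49392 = -0.06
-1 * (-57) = 57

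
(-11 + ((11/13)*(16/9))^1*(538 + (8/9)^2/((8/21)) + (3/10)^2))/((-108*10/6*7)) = -63302767/99508500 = -0.64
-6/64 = -3/32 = -0.09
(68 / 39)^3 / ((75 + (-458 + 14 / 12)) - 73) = -628864 / 53960517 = -0.01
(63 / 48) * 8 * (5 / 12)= 35 / 8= 4.38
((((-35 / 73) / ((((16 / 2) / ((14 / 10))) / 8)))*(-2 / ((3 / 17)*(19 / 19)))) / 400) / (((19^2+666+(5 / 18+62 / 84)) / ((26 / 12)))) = 75803 / 1891138000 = 0.00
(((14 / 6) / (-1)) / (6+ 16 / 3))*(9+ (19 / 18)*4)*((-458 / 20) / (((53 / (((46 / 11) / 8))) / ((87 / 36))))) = 7484407 / 5037120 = 1.49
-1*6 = -6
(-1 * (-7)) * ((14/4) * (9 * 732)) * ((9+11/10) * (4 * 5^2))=163020060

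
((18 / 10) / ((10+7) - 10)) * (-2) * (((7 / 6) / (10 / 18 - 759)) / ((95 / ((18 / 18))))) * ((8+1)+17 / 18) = 537 / 6484700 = 0.00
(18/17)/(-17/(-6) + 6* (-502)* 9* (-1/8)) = 27/86479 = 0.00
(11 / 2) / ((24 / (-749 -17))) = -4213 / 24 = -175.54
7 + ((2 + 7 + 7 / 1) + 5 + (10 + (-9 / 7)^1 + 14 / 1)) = 355 / 7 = 50.71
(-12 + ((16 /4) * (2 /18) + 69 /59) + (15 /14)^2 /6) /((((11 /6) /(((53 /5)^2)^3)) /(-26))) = 122288382724560247 /596268750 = 205089370.73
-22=-22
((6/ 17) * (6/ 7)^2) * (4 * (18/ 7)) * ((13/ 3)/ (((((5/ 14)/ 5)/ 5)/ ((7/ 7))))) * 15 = 10108800/ 833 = 12135.41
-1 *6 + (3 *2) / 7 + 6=0.86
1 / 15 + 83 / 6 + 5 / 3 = 467 / 30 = 15.57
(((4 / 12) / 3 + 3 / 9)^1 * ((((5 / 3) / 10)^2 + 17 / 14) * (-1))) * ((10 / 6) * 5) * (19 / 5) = -17.48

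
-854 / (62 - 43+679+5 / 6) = -732 / 599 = -1.22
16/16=1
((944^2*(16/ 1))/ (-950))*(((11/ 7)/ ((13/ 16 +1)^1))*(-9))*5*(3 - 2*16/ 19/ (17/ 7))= 1682578833408/ 1245811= 1350589.16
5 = 5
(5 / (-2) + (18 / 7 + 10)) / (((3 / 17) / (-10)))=-3995 / 7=-570.71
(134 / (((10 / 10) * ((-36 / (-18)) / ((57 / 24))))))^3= 2062933417 / 512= 4029166.83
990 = 990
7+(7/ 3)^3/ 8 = 1855/ 216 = 8.59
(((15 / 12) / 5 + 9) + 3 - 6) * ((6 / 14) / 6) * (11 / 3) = 275 / 168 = 1.64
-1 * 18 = -18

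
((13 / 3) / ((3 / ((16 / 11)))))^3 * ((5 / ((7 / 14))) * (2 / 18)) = 89989120 / 8732691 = 10.30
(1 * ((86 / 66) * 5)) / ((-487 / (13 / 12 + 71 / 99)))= -153295 / 6364116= -0.02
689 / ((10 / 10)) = 689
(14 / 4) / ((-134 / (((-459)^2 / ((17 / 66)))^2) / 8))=-9366316005816 / 67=-139795761280.84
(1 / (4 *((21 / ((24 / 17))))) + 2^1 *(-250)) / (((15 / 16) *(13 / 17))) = -951968 / 1365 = -697.41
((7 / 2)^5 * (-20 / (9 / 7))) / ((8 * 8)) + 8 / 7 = -4080851 / 32256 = -126.51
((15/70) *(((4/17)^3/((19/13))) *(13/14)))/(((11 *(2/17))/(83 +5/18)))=1013324/8878947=0.11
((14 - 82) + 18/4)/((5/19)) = -2413/10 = -241.30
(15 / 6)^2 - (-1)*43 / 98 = 1311 / 196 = 6.69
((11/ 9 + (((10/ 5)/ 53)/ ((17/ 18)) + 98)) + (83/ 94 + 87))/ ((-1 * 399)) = -142650647/ 304136154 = -0.47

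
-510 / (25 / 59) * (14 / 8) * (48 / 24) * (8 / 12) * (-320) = 898688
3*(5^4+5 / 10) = 3753 / 2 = 1876.50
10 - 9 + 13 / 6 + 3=37 / 6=6.17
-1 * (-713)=713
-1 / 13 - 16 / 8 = -27 / 13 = -2.08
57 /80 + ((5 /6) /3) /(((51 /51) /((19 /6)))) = 3439 /2160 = 1.59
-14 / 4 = -3.50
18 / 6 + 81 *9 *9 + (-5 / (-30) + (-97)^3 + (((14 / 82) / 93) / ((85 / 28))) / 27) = -15858417784693 / 17501670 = -906108.83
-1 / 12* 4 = -1 / 3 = -0.33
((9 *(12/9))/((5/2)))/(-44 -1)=-8/75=-0.11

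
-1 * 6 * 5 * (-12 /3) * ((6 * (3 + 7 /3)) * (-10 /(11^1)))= -38400 /11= -3490.91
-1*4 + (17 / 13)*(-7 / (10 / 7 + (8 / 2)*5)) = -8633 / 1950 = -4.43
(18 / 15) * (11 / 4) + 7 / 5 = 47 / 10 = 4.70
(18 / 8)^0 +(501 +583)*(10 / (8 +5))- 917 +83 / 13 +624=7127 / 13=548.23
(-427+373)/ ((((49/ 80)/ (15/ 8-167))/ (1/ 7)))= 713340/ 343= 2079.71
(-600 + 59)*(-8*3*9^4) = 85188024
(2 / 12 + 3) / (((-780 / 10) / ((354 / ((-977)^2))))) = -1121 / 74453262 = -0.00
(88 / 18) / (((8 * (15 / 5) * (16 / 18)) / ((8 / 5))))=11 / 30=0.37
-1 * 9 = -9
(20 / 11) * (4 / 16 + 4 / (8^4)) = 1285 / 2816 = 0.46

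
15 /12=5 /4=1.25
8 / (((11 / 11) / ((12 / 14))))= 48 / 7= 6.86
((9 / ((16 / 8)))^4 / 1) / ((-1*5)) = -6561 / 80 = -82.01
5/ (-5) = -1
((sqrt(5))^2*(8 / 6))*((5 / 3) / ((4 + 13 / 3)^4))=36 / 15625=0.00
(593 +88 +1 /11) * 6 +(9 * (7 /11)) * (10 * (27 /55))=497874 /121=4114.66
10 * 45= 450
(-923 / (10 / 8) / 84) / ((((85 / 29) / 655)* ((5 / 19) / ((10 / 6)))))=-66623063 / 5355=-12441.28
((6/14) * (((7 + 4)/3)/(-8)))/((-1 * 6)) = 0.03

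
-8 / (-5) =8 / 5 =1.60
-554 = -554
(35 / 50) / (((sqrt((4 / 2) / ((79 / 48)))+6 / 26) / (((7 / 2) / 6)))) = -50323 / 620520+8281 * sqrt(474) / 465390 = 0.31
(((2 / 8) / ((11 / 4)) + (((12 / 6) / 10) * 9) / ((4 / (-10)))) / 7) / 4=-97 / 616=-0.16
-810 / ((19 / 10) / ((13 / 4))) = -26325 / 19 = -1385.53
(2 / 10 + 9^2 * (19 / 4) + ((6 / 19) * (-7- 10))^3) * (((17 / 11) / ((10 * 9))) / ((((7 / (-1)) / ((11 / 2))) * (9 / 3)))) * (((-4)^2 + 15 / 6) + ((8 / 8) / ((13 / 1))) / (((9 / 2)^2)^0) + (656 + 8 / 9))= -84864370796843 / 121338453600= -699.40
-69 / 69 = -1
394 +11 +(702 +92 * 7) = 1751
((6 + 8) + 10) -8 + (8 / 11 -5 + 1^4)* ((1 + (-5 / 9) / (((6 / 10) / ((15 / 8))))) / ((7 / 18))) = 1709 / 77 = 22.19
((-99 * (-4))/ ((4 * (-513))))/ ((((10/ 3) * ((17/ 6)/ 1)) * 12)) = -11/ 6460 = -0.00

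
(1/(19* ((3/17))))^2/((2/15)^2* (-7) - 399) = -7225/32418883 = -0.00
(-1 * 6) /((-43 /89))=534 /43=12.42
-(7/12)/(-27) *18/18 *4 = 7/81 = 0.09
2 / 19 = 0.11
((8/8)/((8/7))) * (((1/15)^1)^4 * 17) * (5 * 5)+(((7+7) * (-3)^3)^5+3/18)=-125018422245558781/16200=-7717186558367.83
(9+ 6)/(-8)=-15/8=-1.88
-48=-48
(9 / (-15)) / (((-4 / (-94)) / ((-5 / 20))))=141 / 40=3.52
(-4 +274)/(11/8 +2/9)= 3888/23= 169.04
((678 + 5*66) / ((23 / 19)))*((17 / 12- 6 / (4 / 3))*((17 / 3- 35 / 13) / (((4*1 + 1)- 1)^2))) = -142709 / 299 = -477.29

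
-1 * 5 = -5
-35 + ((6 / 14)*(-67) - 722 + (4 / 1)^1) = -5472 / 7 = -781.71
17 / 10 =1.70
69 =69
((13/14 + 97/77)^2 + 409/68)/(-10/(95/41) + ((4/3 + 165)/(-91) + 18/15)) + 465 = 1708840445925/3692277974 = 462.81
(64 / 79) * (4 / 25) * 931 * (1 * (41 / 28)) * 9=3140928 / 1975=1590.34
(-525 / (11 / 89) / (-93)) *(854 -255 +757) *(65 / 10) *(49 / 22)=3363312225 / 3751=896644.15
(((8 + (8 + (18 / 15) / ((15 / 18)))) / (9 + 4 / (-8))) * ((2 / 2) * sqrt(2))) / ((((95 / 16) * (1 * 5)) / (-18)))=-251136 * sqrt(2) / 201875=-1.76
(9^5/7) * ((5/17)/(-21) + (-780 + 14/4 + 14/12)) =-5448234717/833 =-6540497.86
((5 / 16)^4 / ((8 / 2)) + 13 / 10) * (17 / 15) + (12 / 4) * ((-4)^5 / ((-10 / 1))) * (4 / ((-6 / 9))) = -36209766523 / 19660800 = -1841.72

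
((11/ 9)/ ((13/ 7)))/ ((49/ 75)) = 275/ 273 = 1.01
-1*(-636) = 636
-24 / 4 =-6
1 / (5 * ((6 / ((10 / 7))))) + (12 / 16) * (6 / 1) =191 / 42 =4.55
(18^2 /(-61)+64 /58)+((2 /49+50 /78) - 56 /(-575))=-3.43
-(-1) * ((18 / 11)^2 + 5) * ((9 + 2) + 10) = 19509 / 121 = 161.23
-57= -57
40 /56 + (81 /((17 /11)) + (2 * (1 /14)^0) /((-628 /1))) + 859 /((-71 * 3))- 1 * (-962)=1011.09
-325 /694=-0.47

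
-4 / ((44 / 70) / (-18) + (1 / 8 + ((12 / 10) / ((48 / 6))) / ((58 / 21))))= -36540 / 1319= -27.70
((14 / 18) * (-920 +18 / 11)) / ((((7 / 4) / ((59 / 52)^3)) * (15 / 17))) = -17635278593 / 26100360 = -675.67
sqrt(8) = 2 * sqrt(2) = 2.83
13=13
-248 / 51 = -4.86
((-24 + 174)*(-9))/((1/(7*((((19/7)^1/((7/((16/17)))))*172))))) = -70588800/119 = -593183.19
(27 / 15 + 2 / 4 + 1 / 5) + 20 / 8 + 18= 23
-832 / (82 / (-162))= 67392 / 41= 1643.71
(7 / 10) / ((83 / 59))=413 / 830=0.50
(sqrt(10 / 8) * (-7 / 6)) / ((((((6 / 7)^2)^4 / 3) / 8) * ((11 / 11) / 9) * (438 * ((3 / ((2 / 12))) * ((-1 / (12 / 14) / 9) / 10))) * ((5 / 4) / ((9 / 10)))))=6.81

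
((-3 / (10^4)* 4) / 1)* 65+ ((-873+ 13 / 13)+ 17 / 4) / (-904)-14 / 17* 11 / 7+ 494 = 3792728523 / 7684000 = 493.59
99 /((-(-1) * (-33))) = -3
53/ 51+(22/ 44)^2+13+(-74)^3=-82662781/ 204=-405209.71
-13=-13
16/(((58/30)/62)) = 14880/29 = 513.10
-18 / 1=-18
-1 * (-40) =40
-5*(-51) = 255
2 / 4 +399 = 399.50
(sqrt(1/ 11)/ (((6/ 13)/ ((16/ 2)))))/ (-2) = -26*sqrt(11)/ 33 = -2.61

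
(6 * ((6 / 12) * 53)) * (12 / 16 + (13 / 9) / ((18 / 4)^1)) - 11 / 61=1120663 / 6588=170.11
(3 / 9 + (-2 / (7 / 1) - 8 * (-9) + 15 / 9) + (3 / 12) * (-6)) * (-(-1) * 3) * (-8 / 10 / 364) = -3033 / 6370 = -0.48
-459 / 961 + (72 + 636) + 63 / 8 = 715.40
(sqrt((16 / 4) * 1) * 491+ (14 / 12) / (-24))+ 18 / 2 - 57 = 134489 / 144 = 933.95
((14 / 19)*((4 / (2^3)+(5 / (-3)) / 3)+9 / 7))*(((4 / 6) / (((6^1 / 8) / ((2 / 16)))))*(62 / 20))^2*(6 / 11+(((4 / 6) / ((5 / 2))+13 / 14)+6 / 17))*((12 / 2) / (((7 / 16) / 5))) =9797306588 / 634583565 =15.44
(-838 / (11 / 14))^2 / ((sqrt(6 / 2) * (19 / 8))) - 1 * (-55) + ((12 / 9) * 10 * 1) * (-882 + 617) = -10435 / 3 + 1101118592 * sqrt(3) / 6897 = 273046.73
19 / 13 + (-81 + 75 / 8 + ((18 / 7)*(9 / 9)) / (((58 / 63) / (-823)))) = -7144565 / 3016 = -2368.89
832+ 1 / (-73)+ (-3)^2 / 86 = 5223867 / 6278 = 832.09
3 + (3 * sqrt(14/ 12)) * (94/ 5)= 3 + 47 * sqrt(42)/ 5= 63.92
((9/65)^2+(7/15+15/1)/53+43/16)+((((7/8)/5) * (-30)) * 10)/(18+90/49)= 102121033/290206800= 0.35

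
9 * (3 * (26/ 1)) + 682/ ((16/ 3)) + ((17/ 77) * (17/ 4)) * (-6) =507735/ 616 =824.25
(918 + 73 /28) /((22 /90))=1159965 /308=3766.12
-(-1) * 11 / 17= 11 / 17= 0.65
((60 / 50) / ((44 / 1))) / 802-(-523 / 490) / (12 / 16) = 3691213 / 2593668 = 1.42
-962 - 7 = -969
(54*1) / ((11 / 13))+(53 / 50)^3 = 89387647 / 1375000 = 65.01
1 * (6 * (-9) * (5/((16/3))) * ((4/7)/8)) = -405/112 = -3.62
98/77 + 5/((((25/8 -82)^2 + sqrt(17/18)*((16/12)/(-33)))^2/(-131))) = 1.27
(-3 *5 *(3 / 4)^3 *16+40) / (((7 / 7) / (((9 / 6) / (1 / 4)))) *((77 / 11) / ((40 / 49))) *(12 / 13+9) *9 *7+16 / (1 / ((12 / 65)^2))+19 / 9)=-37264500 / 545190571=-0.07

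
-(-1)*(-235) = -235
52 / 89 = 0.58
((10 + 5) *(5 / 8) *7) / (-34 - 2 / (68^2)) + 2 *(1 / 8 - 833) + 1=-174688077 / 104812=-1666.68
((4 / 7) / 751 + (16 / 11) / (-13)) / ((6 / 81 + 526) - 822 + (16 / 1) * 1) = 1127790 / 2840867029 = 0.00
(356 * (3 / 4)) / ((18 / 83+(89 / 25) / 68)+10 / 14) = 87905300 / 323803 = 271.48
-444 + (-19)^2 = -83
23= 23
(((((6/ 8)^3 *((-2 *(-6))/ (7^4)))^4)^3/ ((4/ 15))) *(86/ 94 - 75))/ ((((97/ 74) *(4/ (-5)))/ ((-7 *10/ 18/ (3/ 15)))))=-1070482284100603430805859486875/ 26913938523931711075820551087659583152301810211922366169088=-0.00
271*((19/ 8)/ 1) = 5149/ 8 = 643.62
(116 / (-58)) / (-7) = 2 / 7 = 0.29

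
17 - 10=7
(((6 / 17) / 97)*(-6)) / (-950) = 18 / 783275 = 0.00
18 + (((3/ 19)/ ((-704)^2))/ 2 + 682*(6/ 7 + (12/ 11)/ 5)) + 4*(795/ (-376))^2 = 1120113865301001/ 1456104939520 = 769.25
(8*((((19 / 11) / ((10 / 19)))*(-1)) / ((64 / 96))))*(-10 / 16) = 1083 / 44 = 24.61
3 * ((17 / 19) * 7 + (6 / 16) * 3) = 3369 / 152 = 22.16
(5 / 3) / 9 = 5 / 27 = 0.19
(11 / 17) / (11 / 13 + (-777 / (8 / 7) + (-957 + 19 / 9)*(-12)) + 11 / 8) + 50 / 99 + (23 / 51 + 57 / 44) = 2.25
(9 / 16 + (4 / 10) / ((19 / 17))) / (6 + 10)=0.06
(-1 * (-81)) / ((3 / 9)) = 243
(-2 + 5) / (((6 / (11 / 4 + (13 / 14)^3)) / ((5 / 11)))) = 48715 / 60368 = 0.81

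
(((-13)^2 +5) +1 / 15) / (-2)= -2611 / 30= -87.03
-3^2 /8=-9 /8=-1.12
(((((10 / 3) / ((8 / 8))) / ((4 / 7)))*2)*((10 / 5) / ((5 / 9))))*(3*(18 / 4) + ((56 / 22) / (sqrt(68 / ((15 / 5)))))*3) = 1764*sqrt(51) / 187 + 567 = 634.37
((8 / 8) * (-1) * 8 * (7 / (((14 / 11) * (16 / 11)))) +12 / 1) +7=-45 / 4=-11.25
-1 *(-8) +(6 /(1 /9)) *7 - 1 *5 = 381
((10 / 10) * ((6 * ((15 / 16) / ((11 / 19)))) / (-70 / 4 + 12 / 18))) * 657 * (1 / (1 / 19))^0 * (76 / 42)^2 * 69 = -4664085705 / 54439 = -85675.45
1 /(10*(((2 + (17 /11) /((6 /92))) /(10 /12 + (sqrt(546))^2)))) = 36091 /16960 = 2.13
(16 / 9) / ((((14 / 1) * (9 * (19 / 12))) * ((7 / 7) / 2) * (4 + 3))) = 64 / 25137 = 0.00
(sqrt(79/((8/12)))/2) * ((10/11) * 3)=15 * sqrt(474)/22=14.84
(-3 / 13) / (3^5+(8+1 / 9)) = -0.00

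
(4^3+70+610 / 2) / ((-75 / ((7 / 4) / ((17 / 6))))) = -3073 / 850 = -3.62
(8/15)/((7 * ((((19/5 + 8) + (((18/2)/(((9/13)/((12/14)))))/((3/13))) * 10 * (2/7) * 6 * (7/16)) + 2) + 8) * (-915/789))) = -1052/6147885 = -0.00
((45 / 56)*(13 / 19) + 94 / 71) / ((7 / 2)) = 141551 / 264404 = 0.54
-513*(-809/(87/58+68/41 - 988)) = -1260422/2991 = -421.40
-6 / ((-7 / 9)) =54 / 7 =7.71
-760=-760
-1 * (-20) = 20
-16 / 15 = -1.07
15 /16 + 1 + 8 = 159 /16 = 9.94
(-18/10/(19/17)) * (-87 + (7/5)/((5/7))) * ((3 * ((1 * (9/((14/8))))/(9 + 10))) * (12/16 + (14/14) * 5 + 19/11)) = 412777782/496375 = 831.58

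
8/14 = 4/7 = 0.57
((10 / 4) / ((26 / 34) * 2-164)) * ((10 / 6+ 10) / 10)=-0.02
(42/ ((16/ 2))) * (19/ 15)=133/ 20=6.65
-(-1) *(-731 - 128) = -859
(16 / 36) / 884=0.00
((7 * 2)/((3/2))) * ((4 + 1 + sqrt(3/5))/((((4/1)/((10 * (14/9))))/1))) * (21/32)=343 * sqrt(15)/72 + 8575/72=137.55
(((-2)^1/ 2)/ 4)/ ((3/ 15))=-5/ 4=-1.25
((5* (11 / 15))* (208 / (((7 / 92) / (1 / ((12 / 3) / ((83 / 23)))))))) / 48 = 11869 / 63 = 188.40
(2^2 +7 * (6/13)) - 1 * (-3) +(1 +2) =172/13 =13.23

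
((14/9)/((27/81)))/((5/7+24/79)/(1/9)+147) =3871/129537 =0.03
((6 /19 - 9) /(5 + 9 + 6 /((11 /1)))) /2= -363 /1216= -0.30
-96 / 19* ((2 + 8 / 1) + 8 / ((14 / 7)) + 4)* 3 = -5184 / 19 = -272.84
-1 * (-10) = 10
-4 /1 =-4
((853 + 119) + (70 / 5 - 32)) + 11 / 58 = 954.19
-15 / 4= -3.75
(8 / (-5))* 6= -48 / 5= -9.60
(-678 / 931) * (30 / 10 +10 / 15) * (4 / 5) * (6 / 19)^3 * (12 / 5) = -25774848 / 159643225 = -0.16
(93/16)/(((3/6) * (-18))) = -31/48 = -0.65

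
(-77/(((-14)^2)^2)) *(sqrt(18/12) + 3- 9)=33/2744- 11 *sqrt(6)/10976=0.01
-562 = -562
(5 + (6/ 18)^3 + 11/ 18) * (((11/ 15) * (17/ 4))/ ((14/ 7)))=11407/ 1296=8.80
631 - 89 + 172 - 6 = 708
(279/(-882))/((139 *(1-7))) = 31/81732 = 0.00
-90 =-90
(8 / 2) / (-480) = -1 / 120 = -0.01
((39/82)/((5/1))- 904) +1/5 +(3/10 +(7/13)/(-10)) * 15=-4797067/5330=-900.01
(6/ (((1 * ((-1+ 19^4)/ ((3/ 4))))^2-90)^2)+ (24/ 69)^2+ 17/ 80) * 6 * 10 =214421001523411325711087/ 10716238910308187845620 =20.01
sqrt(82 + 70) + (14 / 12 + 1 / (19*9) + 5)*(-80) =-84440 / 171 + 2*sqrt(38) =-481.47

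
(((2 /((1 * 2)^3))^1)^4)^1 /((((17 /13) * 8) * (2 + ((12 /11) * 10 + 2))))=0.00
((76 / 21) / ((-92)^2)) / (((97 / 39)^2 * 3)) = 3211 / 139366108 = 0.00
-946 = -946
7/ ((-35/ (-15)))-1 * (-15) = 18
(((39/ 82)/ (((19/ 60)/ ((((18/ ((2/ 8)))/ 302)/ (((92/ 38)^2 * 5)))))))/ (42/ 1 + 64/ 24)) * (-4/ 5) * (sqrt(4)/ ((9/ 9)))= -480168/ 1097138065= -0.00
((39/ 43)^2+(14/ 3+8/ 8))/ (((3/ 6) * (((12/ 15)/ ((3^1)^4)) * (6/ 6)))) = 2429730/ 1849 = 1314.08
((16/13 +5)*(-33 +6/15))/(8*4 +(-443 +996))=-1467/4225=-0.35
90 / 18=5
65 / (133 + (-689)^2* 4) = 65 / 1899017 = 0.00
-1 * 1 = -1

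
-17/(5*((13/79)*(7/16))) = -21488/455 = -47.23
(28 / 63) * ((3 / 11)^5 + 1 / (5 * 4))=165911 / 7247295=0.02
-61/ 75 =-0.81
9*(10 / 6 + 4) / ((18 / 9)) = 51 / 2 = 25.50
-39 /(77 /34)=-1326 /77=-17.22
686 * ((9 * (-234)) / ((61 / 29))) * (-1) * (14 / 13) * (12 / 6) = 90239184 / 61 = 1479330.89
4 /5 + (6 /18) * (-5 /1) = -13 /15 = -0.87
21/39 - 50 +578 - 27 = 6520/13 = 501.54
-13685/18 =-760.28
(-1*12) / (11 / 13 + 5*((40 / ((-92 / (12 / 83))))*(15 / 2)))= 297804 / 37501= 7.94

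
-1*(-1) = 1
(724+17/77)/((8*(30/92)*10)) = 256519/9240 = 27.76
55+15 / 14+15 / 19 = 15125 / 266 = 56.86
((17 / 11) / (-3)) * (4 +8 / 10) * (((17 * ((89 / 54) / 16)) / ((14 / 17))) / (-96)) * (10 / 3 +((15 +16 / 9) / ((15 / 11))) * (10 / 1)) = 372980221 / 53887680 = 6.92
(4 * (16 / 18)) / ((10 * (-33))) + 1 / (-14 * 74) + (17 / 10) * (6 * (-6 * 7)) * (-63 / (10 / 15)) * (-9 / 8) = -28027225351 / 615384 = -45544.29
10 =10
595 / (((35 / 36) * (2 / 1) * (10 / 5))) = 153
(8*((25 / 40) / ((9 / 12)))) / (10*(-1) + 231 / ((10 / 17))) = 200 / 11481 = 0.02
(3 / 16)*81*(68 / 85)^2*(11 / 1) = 106.92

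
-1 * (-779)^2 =-606841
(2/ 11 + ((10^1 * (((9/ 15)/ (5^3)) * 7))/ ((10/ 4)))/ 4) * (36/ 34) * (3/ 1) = 79974/ 116875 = 0.68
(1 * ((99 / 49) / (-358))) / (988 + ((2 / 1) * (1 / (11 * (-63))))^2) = -970299 / 169865993728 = -0.00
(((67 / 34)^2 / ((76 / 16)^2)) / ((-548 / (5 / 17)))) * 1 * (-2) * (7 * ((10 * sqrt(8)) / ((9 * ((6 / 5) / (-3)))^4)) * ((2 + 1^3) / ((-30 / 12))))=-98196875 * sqrt(2) / 531402161067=-0.00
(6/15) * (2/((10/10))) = 4/5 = 0.80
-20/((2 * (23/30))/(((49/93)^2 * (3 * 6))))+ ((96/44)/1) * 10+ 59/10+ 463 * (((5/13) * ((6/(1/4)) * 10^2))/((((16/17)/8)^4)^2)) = 1472371976427004790069/126429160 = 11645825823939.70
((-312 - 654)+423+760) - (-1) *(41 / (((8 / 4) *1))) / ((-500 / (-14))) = 108787 / 500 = 217.57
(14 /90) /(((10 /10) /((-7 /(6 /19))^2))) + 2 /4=124633 /1620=76.93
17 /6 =2.83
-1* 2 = -2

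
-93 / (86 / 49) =-4557 / 86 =-52.99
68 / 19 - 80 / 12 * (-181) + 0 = 68984 / 57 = 1210.25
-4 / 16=-0.25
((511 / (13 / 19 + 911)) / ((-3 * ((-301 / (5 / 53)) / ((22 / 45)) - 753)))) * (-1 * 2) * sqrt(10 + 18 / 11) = -155344 * sqrt(22) / 4160995569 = -0.00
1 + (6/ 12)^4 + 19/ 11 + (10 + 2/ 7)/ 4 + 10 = 18925/ 1232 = 15.36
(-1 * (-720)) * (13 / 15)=624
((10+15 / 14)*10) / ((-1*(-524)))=775 / 3668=0.21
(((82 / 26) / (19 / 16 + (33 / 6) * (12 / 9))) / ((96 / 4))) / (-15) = -82 / 79755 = -0.00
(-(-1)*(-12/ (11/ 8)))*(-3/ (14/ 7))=144/ 11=13.09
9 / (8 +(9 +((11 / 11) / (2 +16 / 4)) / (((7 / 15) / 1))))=14 / 27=0.52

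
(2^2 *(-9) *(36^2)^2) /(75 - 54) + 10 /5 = -20155378 /7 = -2879339.71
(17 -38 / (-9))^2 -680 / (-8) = 43366 / 81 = 535.38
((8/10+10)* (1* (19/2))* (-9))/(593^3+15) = -4617/1042639360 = -0.00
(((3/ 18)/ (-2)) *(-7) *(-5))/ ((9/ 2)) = -35/ 54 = -0.65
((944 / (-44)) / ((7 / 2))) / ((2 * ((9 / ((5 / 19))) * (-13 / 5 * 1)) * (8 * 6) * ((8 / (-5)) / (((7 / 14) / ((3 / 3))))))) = -7375 / 32864832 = -0.00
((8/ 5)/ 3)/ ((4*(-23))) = -2/ 345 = -0.01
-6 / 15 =-2 / 5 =-0.40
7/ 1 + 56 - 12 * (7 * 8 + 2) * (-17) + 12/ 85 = 1011087/ 85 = 11895.14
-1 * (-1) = 1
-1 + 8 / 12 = -0.33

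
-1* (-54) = 54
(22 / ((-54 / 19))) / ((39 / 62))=-12958 / 1053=-12.31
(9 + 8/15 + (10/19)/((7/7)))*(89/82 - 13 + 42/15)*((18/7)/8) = -32141937/1090600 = -29.47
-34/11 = -3.09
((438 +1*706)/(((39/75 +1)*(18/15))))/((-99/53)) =-172250/513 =-335.77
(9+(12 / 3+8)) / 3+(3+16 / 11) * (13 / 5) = 1022 / 55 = 18.58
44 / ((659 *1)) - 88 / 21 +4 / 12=-17485 / 4613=-3.79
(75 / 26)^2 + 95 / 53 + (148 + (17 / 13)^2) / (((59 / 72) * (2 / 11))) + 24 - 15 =2164472575 / 2113852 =1023.95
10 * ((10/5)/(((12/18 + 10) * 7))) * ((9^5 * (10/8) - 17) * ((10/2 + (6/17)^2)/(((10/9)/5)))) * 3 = 177048640485/129472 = 1367466.64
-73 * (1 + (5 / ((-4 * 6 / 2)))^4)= -1559353 / 20736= -75.20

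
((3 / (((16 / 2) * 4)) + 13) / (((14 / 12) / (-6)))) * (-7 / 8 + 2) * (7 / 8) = -33939 / 512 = -66.29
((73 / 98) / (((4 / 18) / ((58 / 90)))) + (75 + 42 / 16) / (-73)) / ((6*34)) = 156937 / 29188320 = 0.01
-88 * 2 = -176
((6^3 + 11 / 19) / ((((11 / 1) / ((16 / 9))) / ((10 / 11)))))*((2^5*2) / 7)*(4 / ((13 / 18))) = 337100800 / 209209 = 1611.31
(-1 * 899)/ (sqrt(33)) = -899 * sqrt(33)/ 33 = -156.50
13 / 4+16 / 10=97 / 20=4.85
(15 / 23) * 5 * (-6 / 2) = -225 / 23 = -9.78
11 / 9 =1.22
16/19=0.84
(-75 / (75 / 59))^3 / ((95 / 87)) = -17867973 / 95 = -188083.93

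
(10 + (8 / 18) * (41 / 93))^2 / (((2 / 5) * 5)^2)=18207289 / 700569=25.99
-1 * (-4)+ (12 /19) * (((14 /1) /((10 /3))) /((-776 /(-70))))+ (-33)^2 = 2014840 /1843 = 1093.24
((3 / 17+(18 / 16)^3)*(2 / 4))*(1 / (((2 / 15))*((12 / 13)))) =905385 / 139264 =6.50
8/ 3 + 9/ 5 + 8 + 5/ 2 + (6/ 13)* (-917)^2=151365857/ 390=388117.58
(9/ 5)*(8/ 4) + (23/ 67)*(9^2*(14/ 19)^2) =2261106/ 120935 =18.70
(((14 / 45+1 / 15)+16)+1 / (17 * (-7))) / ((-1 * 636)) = -43829 / 1702890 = -0.03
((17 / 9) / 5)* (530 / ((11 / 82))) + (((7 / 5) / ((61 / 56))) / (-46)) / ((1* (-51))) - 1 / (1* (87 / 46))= 510845437262 / 342381105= 1492.04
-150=-150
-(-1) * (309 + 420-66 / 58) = 21108 / 29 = 727.86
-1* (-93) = 93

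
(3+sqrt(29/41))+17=sqrt(1189)/41+20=20.84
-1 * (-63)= 63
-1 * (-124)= 124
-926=-926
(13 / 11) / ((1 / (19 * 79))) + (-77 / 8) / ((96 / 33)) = 4986011 / 2816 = 1770.60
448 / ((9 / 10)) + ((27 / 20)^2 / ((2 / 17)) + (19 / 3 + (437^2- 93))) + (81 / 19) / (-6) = 26182821203 / 136800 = 191394.89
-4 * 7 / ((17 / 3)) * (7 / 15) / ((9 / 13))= -2548 / 765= -3.33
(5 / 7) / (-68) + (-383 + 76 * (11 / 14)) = -153889 / 476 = -323.30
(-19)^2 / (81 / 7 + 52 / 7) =19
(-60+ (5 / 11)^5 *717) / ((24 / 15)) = -37112175 / 1288408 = -28.80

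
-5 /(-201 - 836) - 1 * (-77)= 79854 /1037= 77.00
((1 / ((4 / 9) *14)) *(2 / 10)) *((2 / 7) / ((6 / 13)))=39 / 1960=0.02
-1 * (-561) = 561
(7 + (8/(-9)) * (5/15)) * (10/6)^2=4525/243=18.62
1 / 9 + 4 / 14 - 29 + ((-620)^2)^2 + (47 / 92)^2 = 78792151964407039 / 533232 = 147763359971.66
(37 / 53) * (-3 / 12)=-37 / 212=-0.17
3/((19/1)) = 3/19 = 0.16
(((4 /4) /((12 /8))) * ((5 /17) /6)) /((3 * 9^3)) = 5 /334611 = 0.00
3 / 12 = 1 / 4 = 0.25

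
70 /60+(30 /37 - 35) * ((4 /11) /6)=-67 /74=-0.91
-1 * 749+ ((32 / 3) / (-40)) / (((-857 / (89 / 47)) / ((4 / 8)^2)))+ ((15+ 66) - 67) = -444075886 / 604185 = -735.00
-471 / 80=-5.89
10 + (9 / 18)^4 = 161 / 16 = 10.06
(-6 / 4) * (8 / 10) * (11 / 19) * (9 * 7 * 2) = -8316 / 95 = -87.54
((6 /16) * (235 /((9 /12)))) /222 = 235 /444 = 0.53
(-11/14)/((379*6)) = -11/31836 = -0.00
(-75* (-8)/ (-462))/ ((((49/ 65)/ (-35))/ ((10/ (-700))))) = -3250/ 3773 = -0.86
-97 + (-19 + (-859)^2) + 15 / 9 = 2213300 / 3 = 737766.67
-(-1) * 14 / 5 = 14 / 5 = 2.80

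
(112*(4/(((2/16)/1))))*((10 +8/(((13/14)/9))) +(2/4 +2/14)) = 4108544/13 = 316041.85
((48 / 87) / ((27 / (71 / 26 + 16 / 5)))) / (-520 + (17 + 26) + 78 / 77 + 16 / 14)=-158312 / 620291295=-0.00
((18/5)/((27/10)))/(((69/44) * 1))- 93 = -19075/207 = -92.15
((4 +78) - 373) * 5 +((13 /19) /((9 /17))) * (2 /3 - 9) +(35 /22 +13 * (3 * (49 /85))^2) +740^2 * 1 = 44535822551137 /81541350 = 546174.70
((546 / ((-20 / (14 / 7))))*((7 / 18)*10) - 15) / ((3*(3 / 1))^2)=-682 / 243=-2.81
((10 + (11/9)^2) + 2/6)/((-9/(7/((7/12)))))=-3832/243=-15.77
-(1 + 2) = -3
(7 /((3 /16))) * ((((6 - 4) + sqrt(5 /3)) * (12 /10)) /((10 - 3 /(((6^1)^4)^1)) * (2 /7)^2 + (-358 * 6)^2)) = 56448 * sqrt(15) /17440560205 + 338688 /17440560205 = 0.00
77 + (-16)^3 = -4019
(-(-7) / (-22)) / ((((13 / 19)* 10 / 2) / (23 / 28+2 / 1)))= -1501 / 5720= -0.26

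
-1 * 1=-1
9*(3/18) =3/2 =1.50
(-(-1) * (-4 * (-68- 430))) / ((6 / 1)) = 332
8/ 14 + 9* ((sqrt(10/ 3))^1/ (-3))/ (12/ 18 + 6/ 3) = 4/ 7 - 3* sqrt(30)/ 8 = -1.48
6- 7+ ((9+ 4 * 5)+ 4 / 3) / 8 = 67 / 24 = 2.79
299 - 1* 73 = 226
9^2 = 81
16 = 16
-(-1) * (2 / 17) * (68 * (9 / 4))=18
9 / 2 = 4.50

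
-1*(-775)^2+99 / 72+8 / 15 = -72074771 / 120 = -600623.09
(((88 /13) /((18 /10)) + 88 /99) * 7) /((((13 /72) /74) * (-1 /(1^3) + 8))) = 322048 /169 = 1905.61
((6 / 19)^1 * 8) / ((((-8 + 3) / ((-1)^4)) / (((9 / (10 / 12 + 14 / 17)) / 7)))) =-44064 / 112385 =-0.39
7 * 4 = 28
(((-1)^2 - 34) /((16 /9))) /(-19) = 297 /304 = 0.98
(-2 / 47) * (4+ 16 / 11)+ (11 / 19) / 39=-83233 / 383097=-0.22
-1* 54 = -54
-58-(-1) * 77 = 19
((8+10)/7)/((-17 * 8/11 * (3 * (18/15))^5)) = -34375/99937152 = -0.00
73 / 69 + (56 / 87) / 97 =68879 / 64699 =1.06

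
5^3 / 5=25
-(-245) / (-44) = -245 / 44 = -5.57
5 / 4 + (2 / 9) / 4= 47 / 36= 1.31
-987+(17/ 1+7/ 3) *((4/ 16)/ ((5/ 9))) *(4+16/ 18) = -944.47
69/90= 23/30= 0.77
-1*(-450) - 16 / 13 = 5834 / 13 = 448.77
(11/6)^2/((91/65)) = 605/252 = 2.40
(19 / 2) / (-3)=-19 / 6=-3.17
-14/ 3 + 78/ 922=-4.58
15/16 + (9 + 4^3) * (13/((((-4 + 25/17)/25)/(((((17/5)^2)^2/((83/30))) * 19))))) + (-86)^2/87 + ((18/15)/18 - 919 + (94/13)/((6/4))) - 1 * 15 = -926658132224013/107641040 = -8608780.93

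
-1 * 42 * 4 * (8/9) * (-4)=1792/3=597.33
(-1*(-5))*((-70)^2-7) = 24465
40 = 40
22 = 22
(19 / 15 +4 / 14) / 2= 163 / 210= 0.78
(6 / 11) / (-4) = -3 / 22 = -0.14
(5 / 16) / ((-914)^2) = 5 / 13366336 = 0.00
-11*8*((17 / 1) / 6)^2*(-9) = 6358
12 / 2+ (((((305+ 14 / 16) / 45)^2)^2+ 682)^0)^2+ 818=825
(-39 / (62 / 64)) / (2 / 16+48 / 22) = -109824 / 6293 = -17.45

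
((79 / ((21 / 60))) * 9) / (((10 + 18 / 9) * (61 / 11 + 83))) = 13035 / 6818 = 1.91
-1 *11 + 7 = -4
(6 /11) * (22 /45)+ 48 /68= 0.97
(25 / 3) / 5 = 5 / 3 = 1.67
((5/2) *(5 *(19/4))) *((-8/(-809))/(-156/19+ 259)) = 1805/770977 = 0.00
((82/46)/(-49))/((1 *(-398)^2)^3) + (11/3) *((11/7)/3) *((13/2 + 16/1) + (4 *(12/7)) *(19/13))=10912109826767739520289/174697606773702422592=62.46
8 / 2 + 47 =51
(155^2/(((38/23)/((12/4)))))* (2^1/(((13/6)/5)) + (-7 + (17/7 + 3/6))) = 164114775/6916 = 23729.72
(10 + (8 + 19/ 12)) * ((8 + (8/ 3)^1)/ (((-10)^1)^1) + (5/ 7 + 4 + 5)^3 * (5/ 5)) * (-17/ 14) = -470510326/ 21609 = -21773.81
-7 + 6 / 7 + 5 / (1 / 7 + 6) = -1604 / 301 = -5.33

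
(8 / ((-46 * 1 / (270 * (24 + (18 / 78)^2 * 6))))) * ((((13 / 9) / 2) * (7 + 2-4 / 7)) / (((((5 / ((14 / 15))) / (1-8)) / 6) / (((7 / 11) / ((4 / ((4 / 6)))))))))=19011216 / 3289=5780.24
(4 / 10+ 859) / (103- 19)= 4297 / 420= 10.23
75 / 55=15 / 11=1.36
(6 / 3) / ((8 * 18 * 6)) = 1 / 432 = 0.00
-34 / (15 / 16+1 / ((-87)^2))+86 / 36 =-69232955 / 2043918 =-33.87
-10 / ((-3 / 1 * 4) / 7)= 35 / 6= 5.83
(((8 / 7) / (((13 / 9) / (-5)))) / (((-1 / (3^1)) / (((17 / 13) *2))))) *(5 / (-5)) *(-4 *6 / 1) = 881280 / 1183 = 744.95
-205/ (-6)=205/ 6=34.17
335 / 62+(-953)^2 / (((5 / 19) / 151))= 161550402177 / 310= 521130329.60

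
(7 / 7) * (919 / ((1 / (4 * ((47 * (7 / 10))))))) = 604702 / 5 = 120940.40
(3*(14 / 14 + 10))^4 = 1185921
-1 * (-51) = 51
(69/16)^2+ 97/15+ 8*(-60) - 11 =-1789193/3840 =-465.94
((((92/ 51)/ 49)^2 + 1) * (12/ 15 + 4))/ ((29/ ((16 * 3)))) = 7.96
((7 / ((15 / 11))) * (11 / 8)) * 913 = 773311 / 120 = 6444.26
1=1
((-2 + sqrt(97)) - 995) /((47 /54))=-1134.17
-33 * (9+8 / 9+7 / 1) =-1672 / 3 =-557.33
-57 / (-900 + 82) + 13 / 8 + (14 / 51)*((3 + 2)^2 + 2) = 506537 / 55624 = 9.11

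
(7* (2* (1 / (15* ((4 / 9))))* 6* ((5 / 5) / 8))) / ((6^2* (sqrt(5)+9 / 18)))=-7 / 1520+7* sqrt(5) / 760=0.02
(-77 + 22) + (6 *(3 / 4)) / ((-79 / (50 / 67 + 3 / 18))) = -1165561 / 21172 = -55.05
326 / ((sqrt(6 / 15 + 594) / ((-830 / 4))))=-67645 * sqrt(3715) / 1486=-2774.57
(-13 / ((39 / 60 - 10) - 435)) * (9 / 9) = 260 / 8887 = 0.03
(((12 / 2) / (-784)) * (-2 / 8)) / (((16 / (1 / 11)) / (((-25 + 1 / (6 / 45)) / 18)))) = -5 / 473088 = -0.00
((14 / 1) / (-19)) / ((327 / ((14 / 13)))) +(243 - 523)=-22615516 / 80769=-280.00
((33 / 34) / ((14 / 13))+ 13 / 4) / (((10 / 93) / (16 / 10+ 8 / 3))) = 490048 / 2975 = 164.72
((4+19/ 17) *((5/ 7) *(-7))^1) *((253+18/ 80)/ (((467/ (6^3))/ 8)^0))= -881223/ 136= -6479.58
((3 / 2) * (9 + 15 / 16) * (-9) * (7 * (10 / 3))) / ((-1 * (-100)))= -10017 / 320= -31.30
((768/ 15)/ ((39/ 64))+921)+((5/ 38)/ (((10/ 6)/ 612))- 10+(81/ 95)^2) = 367484174/ 351975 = 1044.06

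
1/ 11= 0.09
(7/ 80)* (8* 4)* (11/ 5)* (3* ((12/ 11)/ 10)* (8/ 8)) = 252/ 125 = 2.02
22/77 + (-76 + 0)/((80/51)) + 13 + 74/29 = -132407/4060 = -32.61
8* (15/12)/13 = 10/13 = 0.77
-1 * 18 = -18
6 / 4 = 3 / 2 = 1.50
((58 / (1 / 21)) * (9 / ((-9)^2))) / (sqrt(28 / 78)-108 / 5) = -49140 / 7837-175 * sqrt(546) / 23511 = -6.44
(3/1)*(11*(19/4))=627/4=156.75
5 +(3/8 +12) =139/8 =17.38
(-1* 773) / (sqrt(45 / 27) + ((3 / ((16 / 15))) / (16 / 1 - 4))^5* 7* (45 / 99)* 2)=72797697500774400000 / 34875451676320011649 - 26959051772598054551552* sqrt(15) / 174377258381600058245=-596.68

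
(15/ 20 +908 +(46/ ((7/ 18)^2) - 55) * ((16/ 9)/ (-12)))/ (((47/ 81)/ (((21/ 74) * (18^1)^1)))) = 7675.07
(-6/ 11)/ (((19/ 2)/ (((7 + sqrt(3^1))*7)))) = -588/ 209 - 84*sqrt(3)/ 209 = -3.51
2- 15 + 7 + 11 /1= 5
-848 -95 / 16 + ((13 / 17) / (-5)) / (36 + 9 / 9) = -42970343 / 50320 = -853.94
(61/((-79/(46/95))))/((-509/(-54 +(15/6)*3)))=-130479/3820045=-0.03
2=2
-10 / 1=-10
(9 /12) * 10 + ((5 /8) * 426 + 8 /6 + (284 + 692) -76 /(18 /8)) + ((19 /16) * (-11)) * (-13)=199745 /144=1387.12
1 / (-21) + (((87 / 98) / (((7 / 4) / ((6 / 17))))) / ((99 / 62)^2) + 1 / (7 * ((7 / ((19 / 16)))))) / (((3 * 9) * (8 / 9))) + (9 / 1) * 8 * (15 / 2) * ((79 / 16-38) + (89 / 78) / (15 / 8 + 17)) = -85301794042867609 / 4786548294528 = -17821.15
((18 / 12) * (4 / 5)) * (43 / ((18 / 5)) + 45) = 205 / 3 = 68.33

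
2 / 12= 1 / 6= 0.17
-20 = -20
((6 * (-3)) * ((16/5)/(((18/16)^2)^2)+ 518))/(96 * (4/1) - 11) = -25.09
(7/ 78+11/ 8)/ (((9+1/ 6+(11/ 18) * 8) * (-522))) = -457/ 2289144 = -0.00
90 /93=30 /31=0.97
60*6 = 360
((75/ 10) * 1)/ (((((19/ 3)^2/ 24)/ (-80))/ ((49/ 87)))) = -2116800/ 10469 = -202.20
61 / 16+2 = 93 / 16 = 5.81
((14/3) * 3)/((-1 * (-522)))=7/261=0.03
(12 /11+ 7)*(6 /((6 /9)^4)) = 21627 /88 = 245.76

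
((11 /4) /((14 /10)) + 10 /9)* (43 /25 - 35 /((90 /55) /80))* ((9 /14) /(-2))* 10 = 59615015 /3528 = 16897.68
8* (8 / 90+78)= 28112 / 45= 624.71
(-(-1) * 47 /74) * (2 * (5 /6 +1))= 517 /222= 2.33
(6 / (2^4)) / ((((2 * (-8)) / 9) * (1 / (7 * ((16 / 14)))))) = -27 / 16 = -1.69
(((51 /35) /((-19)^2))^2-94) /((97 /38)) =-30012921098 /815020675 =-36.82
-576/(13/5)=-2880/13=-221.54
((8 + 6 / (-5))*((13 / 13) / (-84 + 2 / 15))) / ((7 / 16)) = -48 / 259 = -0.19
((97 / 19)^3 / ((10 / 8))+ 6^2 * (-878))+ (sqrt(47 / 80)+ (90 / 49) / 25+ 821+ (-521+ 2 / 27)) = -283135787776 / 9074457+ sqrt(235) / 20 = -31200.64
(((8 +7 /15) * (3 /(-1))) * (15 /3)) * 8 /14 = -508 /7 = -72.57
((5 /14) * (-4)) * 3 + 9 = 33 /7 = 4.71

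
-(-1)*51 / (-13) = -51 / 13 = -3.92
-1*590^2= -348100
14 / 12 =7 / 6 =1.17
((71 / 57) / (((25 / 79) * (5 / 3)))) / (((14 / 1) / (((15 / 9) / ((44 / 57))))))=5609 / 15400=0.36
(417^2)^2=30237384321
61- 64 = -3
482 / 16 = 241 / 8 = 30.12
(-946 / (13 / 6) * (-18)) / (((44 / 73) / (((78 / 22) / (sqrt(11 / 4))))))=1017036 * sqrt(11) / 121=27877.08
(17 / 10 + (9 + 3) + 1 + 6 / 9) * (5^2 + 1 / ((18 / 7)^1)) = 210677 / 540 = 390.14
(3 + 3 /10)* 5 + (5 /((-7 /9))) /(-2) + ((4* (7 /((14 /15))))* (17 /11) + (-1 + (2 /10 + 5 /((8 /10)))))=110153 /1540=71.53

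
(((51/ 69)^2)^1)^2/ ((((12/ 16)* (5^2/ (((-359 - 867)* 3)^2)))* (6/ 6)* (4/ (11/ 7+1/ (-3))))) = 66650.07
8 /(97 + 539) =0.01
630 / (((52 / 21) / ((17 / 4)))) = 112455 / 104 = 1081.30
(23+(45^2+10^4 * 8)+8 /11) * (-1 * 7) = -6317752 /11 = -574341.09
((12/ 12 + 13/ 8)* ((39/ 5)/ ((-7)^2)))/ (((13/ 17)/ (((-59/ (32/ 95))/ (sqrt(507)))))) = -57171* sqrt(3)/ 23296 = -4.25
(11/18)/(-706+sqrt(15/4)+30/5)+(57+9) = 232843138/3527973 - 11*sqrt(15)/17639865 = 66.00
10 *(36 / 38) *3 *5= 2700 / 19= 142.11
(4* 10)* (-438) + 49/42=-105113/6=-17518.83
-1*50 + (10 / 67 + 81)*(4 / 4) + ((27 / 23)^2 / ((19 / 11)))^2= 31.79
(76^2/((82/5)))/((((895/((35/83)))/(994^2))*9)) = 99870678880/5482233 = 18217.15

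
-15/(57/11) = -55/19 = -2.89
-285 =-285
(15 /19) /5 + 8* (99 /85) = 15303 /1615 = 9.48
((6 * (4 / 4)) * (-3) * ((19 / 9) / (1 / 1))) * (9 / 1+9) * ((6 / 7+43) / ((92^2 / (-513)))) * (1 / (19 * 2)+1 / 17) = 77958045 / 503608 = 154.80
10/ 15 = 2/ 3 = 0.67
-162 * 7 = -1134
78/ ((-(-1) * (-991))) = -78/ 991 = -0.08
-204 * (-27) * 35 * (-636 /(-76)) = 30652020 /19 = 1613264.21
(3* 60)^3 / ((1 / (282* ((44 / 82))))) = 36181728000 / 41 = 882481170.73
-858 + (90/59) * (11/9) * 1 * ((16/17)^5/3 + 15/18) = -71707399709/83771563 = -855.99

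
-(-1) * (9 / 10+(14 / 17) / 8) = 341 / 340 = 1.00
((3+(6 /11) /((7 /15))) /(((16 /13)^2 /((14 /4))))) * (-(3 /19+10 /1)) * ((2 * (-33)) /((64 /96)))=94230513 /9728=9686.52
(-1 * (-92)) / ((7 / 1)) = 92 / 7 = 13.14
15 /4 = 3.75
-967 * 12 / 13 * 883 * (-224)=2295178368 / 13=176552182.15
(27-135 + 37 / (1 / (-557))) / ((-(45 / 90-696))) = -41434 / 1391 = -29.79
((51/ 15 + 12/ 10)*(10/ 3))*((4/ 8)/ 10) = 23/ 30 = 0.77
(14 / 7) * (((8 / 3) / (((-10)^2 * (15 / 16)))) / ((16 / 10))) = 8 / 225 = 0.04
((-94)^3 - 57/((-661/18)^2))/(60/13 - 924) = 1179423733579/1305519948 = 903.41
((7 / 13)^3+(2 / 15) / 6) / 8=2204 / 98865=0.02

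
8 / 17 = 0.47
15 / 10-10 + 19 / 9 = -115 / 18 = -6.39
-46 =-46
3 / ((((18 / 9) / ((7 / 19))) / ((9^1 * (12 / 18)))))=63 / 19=3.32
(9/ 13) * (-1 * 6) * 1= -54/ 13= -4.15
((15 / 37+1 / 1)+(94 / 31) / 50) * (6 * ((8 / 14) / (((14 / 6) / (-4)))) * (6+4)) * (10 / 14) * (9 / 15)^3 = -653790528 / 49177625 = -13.29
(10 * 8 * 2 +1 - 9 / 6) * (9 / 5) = 2871 / 10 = 287.10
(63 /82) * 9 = 567 /82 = 6.91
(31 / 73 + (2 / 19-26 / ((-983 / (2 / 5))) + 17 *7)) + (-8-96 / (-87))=22269263176 / 197696045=112.64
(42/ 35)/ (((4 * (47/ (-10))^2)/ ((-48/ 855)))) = -32/ 41971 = -0.00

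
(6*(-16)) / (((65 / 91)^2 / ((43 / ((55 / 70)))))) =-2831808 / 275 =-10297.48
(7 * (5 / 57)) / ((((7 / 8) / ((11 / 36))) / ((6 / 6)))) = 110 / 513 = 0.21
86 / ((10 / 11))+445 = 2698 / 5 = 539.60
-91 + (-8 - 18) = -117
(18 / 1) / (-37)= -18 / 37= -0.49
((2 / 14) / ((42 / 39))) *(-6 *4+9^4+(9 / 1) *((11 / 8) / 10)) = 6799767 / 7840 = 867.32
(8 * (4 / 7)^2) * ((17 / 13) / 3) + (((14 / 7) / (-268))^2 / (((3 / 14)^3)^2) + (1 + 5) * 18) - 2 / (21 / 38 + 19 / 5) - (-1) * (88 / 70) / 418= 17893551675066874 / 163774273240305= 109.26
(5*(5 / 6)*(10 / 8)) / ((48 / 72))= 125 / 16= 7.81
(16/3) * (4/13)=64/39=1.64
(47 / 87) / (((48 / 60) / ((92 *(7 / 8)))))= 54.36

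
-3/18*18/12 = -0.25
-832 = -832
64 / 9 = 7.11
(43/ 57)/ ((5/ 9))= 129/ 95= 1.36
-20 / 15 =-4 / 3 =-1.33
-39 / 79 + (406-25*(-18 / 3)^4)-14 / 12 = -15165943 / 474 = -31995.66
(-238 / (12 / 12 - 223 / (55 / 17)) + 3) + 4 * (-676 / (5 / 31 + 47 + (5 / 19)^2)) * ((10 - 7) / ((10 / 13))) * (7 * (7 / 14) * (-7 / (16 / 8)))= 13534886050349 / 4936722380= 2741.67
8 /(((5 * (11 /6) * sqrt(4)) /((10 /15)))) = 16 /55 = 0.29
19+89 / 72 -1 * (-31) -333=-20287 / 72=-281.76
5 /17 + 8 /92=149 /391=0.38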